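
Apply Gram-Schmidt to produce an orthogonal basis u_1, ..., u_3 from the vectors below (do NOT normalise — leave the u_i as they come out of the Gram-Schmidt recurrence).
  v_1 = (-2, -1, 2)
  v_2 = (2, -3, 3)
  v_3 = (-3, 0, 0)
Orthogonal basis:
  u_1 = (-2, -1, 2)
  u_2 = (28/9, -22/9, 17/9)
  u_3 = (-27/173, -90/173, -72/173)

Apply the Gram-Schmidt recurrence
  u_1 = v_1
  u_i = v_i − Σ_{j<i} ((v_i · u_j) / (u_j · u_j)) · u_j.

Step by step this gives:
  u_1 = (-2, -1, 2)
  u_2 = (28/9, -22/9, 17/9)
  u_3 = (-27/173, -90/173, -72/173)

Orthogonality check:
  u_2 · u_1 = 0 (should be 0)
  u_3 · u_1 = 0 (should be 0)
  u_3 · u_2 = 0 (should be 0)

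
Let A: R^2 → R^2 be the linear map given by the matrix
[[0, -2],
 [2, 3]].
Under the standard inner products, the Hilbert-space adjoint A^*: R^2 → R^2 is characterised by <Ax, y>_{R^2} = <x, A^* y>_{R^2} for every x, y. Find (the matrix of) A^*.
A^* = A^T =
[[0, 2],
 [-2, 3]]

For real matrices with standard dot products, the defining identity <Ax, y> = <x, A^* y> gives (Ax)^T y = x^T (A^*) y, i.e. x^T A^T y = x^T (A^*) y. Since this holds for all x, y, we must have A^* = A^T. Therefore
A^* =
[[0, 2],
 [-2, 3]].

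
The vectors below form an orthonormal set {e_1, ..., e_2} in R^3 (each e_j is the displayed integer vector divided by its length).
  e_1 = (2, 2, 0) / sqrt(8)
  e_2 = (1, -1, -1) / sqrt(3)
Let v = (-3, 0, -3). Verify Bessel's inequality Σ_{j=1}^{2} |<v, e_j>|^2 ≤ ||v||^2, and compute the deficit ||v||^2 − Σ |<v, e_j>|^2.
Σ |<v, e_j>|^2 = 9/2; ||v||^2 = 18; deficit = 27/2

Write each e_j = u_j / sqrt(<u_j, u_j>) where u_j is the displayed integer vector. Then <v, e_j> = <v, u_j> / sqrt(<u_j, u_j>), so |<v, e_j>|^2 = <v, u_j>^2 / <u_j, u_j>.
Coefficients: <v, e_1> = -6/sqrt(8), <v, e_2> = 0/sqrt(3).
Square and sum: Σ |<v, e_j>|^2 = 9/2.
Compute ||v||^2 = v·v = 18.
Deficit = 18 − 9/2 = 27/2 ≥ 0, confirming Bessel's inequality. (The deficit equals ||v − Σ <v,e_j> e_j||^2, the squared distance from v to span{e_j}.)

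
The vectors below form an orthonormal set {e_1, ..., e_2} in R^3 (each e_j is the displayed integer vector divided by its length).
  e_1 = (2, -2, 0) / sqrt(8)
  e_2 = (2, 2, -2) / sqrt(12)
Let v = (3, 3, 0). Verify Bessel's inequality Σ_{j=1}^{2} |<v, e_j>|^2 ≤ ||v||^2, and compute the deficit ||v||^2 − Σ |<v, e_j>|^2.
Σ |<v, e_j>|^2 = 12; ||v||^2 = 18; deficit = 6

Write each e_j = u_j / sqrt(<u_j, u_j>) where u_j is the displayed integer vector. Then <v, e_j> = <v, u_j> / sqrt(<u_j, u_j>), so |<v, e_j>|^2 = <v, u_j>^2 / <u_j, u_j>.
Coefficients: <v, e_1> = 0/sqrt(8), <v, e_2> = 12/sqrt(12).
Square and sum: Σ |<v, e_j>|^2 = 12.
Compute ||v||^2 = v·v = 18.
Deficit = 18 − 12 = 6 ≥ 0, confirming Bessel's inequality. (The deficit equals ||v − Σ <v,e_j> e_j||^2, the squared distance from v to span{e_j}.)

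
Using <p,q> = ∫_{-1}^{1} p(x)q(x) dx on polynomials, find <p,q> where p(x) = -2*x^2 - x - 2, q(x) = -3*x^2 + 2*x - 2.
<p,q> = 236/15

Expand the product: p(x)·q(x) = 6*x^4 - x^3 + 8*x^2 - 2*x + 4.
∫_{-1}^{1} of each monomial x^k gives [2/(k+1) if k even, 0 if k odd]. Integrating term-by-term (or equivalently evaluating the antiderivative F(x) = 6*x^5/5 - x^4/4 + 8*x^3/3 - x^2 + 4*x at the endpoints):
  F(1) − F(−1) = 397/60 − (-547/60) = 236/15.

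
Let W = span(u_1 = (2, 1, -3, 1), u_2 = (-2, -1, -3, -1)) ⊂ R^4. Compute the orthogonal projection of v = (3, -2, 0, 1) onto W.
proj_W(v) = (5/3, 5/6, 0, 5/6)

Set up U = [u_1 | ... | u_2] ∈ R^(4×2). The projector onto W = col(U) is P = U (U^T U)^(-1) U^T.
Compute U^T U =
  [15, 3]
  [3, 15],
and U^T v = (5, -5).
Solve U^T U · c = U^T v for the coefficients: c = (5/12, -5/12). The projection is proj_W(v) = U c.
Check: (v - proj_W(v)) · u_1 = 0  (should be 0).
Check: (v - proj_W(v)) · u_2 = 0  (should be 0).
Result: proj_W(v) = (5/3, 5/6, 0, 5/6).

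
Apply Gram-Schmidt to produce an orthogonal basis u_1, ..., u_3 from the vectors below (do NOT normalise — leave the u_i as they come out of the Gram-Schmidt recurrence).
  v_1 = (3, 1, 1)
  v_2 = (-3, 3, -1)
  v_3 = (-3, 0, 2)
Orthogonal basis:
  u_1 = (3, 1, 1)
  u_2 = (-12/11, 40/11, -4/11)
  u_3 = (-9/10, 0, 27/10)

Apply the Gram-Schmidt recurrence
  u_1 = v_1
  u_i = v_i − Σ_{j<i} ((v_i · u_j) / (u_j · u_j)) · u_j.

Step by step this gives:
  u_1 = (3, 1, 1)
  u_2 = (-12/11, 40/11, -4/11)
  u_3 = (-9/10, 0, 27/10)

Orthogonality check:
  u_2 · u_1 = 0 (should be 0)
  u_3 · u_1 = 0 (should be 0)
  u_3 · u_2 = 0 (should be 0)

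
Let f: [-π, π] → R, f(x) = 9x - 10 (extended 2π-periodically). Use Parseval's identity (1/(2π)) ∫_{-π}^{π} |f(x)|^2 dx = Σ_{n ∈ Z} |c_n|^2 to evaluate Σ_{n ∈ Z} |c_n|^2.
Σ |c_n|^2 = 27π^2 + 100

Expand and integrate term by term over [-π, π]:
  ∫ (9x)^2 dx = 81·(2π^3/3); ∫ 2·9·(-10)·x dx = 0 (odd integrand); ∫ (-10)^2 dx = 100·2π.
So (1/(2π)) ∫_{-π}^{π} (9x - 10)^2 dx = 81π^2/3 + 100 = 27π^2 + 100.
Parseval ⇒ Σ |c_n|^2 = 27π^2 + 100.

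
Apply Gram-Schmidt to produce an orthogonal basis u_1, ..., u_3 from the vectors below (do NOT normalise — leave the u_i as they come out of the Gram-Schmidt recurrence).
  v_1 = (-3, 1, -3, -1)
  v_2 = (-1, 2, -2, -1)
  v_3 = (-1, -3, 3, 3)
Orthogonal basis:
  u_1 = (-3, 1, -3, -1)
  u_2 = (4/5, 7/5, -1/5, -2/5)
  u_3 = (-6/7, 1, 5/7, 10/7)

Apply the Gram-Schmidt recurrence
  u_1 = v_1
  u_i = v_i − Σ_{j<i} ((v_i · u_j) / (u_j · u_j)) · u_j.

Step by step this gives:
  u_1 = (-3, 1, -3, -1)
  u_2 = (4/5, 7/5, -1/5, -2/5)
  u_3 = (-6/7, 1, 5/7, 10/7)

Orthogonality check:
  u_2 · u_1 = 0 (should be 0)
  u_3 · u_1 = 0 (should be 0)
  u_3 · u_2 = 0 (should be 0)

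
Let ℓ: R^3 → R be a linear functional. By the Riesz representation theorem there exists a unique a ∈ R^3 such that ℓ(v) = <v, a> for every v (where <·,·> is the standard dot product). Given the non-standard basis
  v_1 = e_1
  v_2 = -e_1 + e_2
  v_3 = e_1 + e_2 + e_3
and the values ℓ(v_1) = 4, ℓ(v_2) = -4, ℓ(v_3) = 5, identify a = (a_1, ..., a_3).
a = (4, 0, 1)

Write a = (a_1, ..., a_3) in the standard basis. For each basis vector v_i, ℓ(v_i) = <v_i, a> is a linear equation in the a_j's. Collect the n equations into a matrix system V a = ℓ, where row i of V is v_i (expressed in the standard basis). Since V is invertible (lower-triangular with 1s on the diagonal, up to permutation), solve by back-substitution:
  V =
[[1, 0, 0],
 [-1, 1, 0],
 [1, 1, 1]]
  V a = (4, -4, 5)
Solving gives a = (4, 0, 1).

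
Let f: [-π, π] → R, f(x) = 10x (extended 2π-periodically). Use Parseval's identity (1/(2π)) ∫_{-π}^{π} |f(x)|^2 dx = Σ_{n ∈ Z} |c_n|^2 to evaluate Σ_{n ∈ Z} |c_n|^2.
Σ |c_n|^2 = 100π^2/3

Expand and integrate term by term over [-π, π]:
  ∫ (10x)^2 dx = 100·(2π^3/3); ∫ 2·10·(0)·x dx = 0 (odd integrand); ∫ 0^2 dx = 0·2π.
So (1/(2π)) ∫_{-π}^{π} (10x)^2 dx = 100π^2/3 + 0 = 100π^2/3.
Parseval ⇒ Σ |c_n|^2 = 100π^2/3.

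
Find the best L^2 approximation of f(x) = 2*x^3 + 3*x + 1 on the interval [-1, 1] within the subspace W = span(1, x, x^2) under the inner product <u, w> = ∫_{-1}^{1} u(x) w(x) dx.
g(x) = 21*x/5 + 1

The best approximation g ∈ W is the orthogonal projection of f onto W. Writing g = a_0 + a_1 x + a_2 x^2, the coefficients solve the normal equations G · a = b where
  G_{ij} = <φ_i, φ_j> and b_i = <f, φ_i>, with φ_0 = 1, φ_1 = x, φ_2 = x^2.
G =
  [2, 0, 2/3]
  [0, 2/3, 0]
  [2/3, 0, 2/5],
b = (2, 14/5, 2/3).
Solving gives a_0 = 1, a_1 = 21/5, a_2 = 0, so
  g(x) = 21*x/5 + 1.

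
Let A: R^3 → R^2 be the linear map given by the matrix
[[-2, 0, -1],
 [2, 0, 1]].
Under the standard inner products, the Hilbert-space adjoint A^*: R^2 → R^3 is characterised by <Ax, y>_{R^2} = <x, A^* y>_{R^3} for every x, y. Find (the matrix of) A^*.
A^* = A^T =
[[-2, 2],
 [0, 0],
 [-1, 1]]

For real matrices with standard dot products, the defining identity <Ax, y> = <x, A^* y> gives (Ax)^T y = x^T (A^*) y, i.e. x^T A^T y = x^T (A^*) y. Since this holds for all x, y, we must have A^* = A^T. Therefore
A^* =
[[-2, 2],
 [0, 0],
 [-1, 1]].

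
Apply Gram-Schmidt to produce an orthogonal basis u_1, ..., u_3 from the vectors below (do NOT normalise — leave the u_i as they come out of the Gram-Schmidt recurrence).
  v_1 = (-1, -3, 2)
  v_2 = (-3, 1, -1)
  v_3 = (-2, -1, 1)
Orthogonal basis:
  u_1 = (-1, -3, 2)
  u_2 = (-22/7, 4/7, -5/7)
  u_3 = (-1/30, 7/30, 1/3)

Apply the Gram-Schmidt recurrence
  u_1 = v_1
  u_i = v_i − Σ_{j<i} ((v_i · u_j) / (u_j · u_j)) · u_j.

Step by step this gives:
  u_1 = (-1, -3, 2)
  u_2 = (-22/7, 4/7, -5/7)
  u_3 = (-1/30, 7/30, 1/3)

Orthogonality check:
  u_2 · u_1 = 0 (should be 0)
  u_3 · u_1 = 0 (should be 0)
  u_3 · u_2 = 0 (should be 0)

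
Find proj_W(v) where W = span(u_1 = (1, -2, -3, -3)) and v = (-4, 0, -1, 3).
proj_W(v) = (-10/23, 20/23, 30/23, 30/23)

Set up U = [u_1 | ... | u_1] ∈ R^(4×1). The projector onto W = col(U) is P = U (U^T U)^(-1) U^T.
Compute U^T U =
  [23],
and U^T v = (-10).
Solve U^T U · c = U^T v for the coefficients: c = (-10/23). The projection is proj_W(v) = U c.
Check: (v - proj_W(v)) · u_1 = 0  (should be 0).
Result: proj_W(v) = (-10/23, 20/23, 30/23, 30/23).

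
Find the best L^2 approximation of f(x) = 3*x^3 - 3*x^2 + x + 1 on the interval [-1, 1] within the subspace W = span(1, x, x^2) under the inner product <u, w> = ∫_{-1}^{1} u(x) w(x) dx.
g(x) = -3*x^2 + 14*x/5 + 1

The best approximation g ∈ W is the orthogonal projection of f onto W. Writing g = a_0 + a_1 x + a_2 x^2, the coefficients solve the normal equations G · a = b where
  G_{ij} = <φ_i, φ_j> and b_i = <f, φ_i>, with φ_0 = 1, φ_1 = x, φ_2 = x^2.
G =
  [2, 0, 2/3]
  [0, 2/3, 0]
  [2/3, 0, 2/5],
b = (0, 28/15, -8/15).
Solving gives a_0 = 1, a_1 = 14/5, a_2 = -3, so
  g(x) = -3*x^2 + 14*x/5 + 1.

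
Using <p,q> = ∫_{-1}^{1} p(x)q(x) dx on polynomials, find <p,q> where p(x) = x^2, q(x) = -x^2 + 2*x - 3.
<p,q> = -12/5

Expand the product: p(x)·q(x) = -x^4 + 2*x^3 - 3*x^2.
∫_{-1}^{1} of each monomial x^k gives [2/(k+1) if k even, 0 if k odd]. Integrating term-by-term (or equivalently evaluating the antiderivative F(x) = -x^5/5 + x^4/2 - x^3 at the endpoints):
  F(1) − F(−1) = -7/10 − (17/10) = -12/5.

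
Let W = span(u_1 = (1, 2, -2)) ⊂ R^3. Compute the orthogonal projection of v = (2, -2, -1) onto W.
proj_W(v) = (0, 0, 0)

Set up U = [u_1 | ... | u_1] ∈ R^(3×1). The projector onto W = col(U) is P = U (U^T U)^(-1) U^T.
Compute U^T U =
  [9],
and U^T v = (0).
Solve U^T U · c = U^T v for the coefficients: c = (0). The projection is proj_W(v) = U c.
Check: (v - proj_W(v)) · u_1 = 0  (should be 0).
Result: proj_W(v) = (0, 0, 0).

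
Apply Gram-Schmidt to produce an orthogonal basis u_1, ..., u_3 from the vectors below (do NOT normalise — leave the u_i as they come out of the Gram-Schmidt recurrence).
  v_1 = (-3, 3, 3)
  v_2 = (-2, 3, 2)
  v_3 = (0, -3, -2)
Orthogonal basis:
  u_1 = (-3, 3, 3)
  u_2 = (1/3, 2/3, -1/3)
  u_3 = (-1, 0, -1)

Apply the Gram-Schmidt recurrence
  u_1 = v_1
  u_i = v_i − Σ_{j<i} ((v_i · u_j) / (u_j · u_j)) · u_j.

Step by step this gives:
  u_1 = (-3, 3, 3)
  u_2 = (1/3, 2/3, -1/3)
  u_3 = (-1, 0, -1)

Orthogonality check:
  u_2 · u_1 = 0 (should be 0)
  u_3 · u_1 = 0 (should be 0)
  u_3 · u_2 = 0 (should be 0)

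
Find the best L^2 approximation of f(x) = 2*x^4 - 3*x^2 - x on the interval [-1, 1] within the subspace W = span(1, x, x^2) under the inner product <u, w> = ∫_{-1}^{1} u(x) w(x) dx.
g(x) = -9*x^2/7 - x - 6/35

The best approximation g ∈ W is the orthogonal projection of f onto W. Writing g = a_0 + a_1 x + a_2 x^2, the coefficients solve the normal equations G · a = b where
  G_{ij} = <φ_i, φ_j> and b_i = <f, φ_i>, with φ_0 = 1, φ_1 = x, φ_2 = x^2.
G =
  [2, 0, 2/3]
  [0, 2/3, 0]
  [2/3, 0, 2/5],
b = (-6/5, -2/3, -22/35).
Solving gives a_0 = -6/35, a_1 = -1, a_2 = -9/7, so
  g(x) = -9*x^2/7 - x - 6/35.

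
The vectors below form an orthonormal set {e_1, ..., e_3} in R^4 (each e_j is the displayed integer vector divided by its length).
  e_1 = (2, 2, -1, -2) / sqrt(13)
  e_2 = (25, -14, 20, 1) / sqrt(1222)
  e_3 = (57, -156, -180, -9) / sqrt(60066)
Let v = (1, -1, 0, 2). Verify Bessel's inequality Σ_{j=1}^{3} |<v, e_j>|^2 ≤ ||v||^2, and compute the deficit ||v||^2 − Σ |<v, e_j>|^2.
Σ |<v, e_j>|^2 = 230/71; ||v||^2 = 6; deficit = 196/71

Write each e_j = u_j / sqrt(<u_j, u_j>) where u_j is the displayed integer vector. Then <v, e_j> = <v, u_j> / sqrt(<u_j, u_j>), so |<v, e_j>|^2 = <v, u_j>^2 / <u_j, u_j>.
Coefficients: <v, e_1> = -4/sqrt(13), <v, e_2> = 41/sqrt(1222), <v, e_3> = 195/sqrt(60066).
Square and sum: Σ |<v, e_j>|^2 = 230/71.
Compute ||v||^2 = v·v = 6.
Deficit = 6 − 230/71 = 196/71 ≥ 0, confirming Bessel's inequality. (The deficit equals ||v − Σ <v,e_j> e_j||^2, the squared distance from v to span{e_j}.)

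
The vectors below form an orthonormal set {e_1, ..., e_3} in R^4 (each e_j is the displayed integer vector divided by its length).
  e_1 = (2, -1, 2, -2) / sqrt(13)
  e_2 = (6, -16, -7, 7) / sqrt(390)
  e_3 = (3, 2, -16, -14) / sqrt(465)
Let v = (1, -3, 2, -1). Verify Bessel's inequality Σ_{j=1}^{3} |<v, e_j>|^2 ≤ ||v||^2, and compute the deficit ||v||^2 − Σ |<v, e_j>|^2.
Σ |<v, e_j>|^2 = 809/62; ||v||^2 = 15; deficit = 121/62

Write each e_j = u_j / sqrt(<u_j, u_j>) where u_j is the displayed integer vector. Then <v, e_j> = <v, u_j> / sqrt(<u_j, u_j>), so |<v, e_j>|^2 = <v, u_j>^2 / <u_j, u_j>.
Coefficients: <v, e_1> = 11/sqrt(13), <v, e_2> = 33/sqrt(390), <v, e_3> = -21/sqrt(465).
Square and sum: Σ |<v, e_j>|^2 = 809/62.
Compute ||v||^2 = v·v = 15.
Deficit = 15 − 809/62 = 121/62 ≥ 0, confirming Bessel's inequality. (The deficit equals ||v − Σ <v,e_j> e_j||^2, the squared distance from v to span{e_j}.)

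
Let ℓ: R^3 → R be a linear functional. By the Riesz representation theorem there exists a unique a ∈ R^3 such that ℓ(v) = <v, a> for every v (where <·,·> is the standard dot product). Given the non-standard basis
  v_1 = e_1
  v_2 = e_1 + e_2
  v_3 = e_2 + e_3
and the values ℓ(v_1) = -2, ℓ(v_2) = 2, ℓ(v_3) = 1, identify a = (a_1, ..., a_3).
a = (-2, 4, -3)

Write a = (a_1, ..., a_3) in the standard basis. For each basis vector v_i, ℓ(v_i) = <v_i, a> is a linear equation in the a_j's. Collect the n equations into a matrix system V a = ℓ, where row i of V is v_i (expressed in the standard basis). Since V is invertible (lower-triangular with 1s on the diagonal, up to permutation), solve by back-substitution:
  V =
[[1, 0, 0],
 [1, 1, 0],
 [0, 1, 1]]
  V a = (-2, 2, 1)
Solving gives a = (-2, 4, -3).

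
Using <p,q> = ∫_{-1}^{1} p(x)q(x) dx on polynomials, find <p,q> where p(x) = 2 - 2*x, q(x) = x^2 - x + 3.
<p,q> = 44/3

Expand the product: p(x)·q(x) = -2*x^3 + 4*x^2 - 8*x + 6.
∫_{-1}^{1} of each monomial x^k gives [2/(k+1) if k even, 0 if k odd]. Integrating term-by-term (or equivalently evaluating the antiderivative F(x) = -x^4/2 + 4*x^3/3 - 4*x^2 + 6*x at the endpoints):
  F(1) − F(−1) = 17/6 − (-71/6) = 44/3.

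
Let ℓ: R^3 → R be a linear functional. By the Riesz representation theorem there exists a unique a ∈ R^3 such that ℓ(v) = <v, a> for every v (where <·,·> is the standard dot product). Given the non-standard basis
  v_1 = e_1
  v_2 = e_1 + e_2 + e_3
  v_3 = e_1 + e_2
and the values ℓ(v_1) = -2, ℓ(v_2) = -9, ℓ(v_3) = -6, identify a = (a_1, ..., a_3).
a = (-2, -4, -3)

Write a = (a_1, ..., a_3) in the standard basis. For each basis vector v_i, ℓ(v_i) = <v_i, a> is a linear equation in the a_j's. Collect the n equations into a matrix system V a = ℓ, where row i of V is v_i (expressed in the standard basis). Since V is invertible (lower-triangular with 1s on the diagonal, up to permutation), solve by back-substitution:
  V =
[[1, 0, 0],
 [1, 1, 1],
 [1, 1, 0]]
  V a = (-2, -9, -6)
Solving gives a = (-2, -4, -3).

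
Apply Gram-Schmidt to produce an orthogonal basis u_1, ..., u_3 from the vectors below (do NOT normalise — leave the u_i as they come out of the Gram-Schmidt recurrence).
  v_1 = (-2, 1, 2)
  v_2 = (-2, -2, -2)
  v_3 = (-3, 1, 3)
Orthogonal basis:
  u_1 = (-2, 1, 2)
  u_2 = (-22/9, -16/9, -14/9)
  u_3 = (1/13, -4/13, 3/13)

Apply the Gram-Schmidt recurrence
  u_1 = v_1
  u_i = v_i − Σ_{j<i} ((v_i · u_j) / (u_j · u_j)) · u_j.

Step by step this gives:
  u_1 = (-2, 1, 2)
  u_2 = (-22/9, -16/9, -14/9)
  u_3 = (1/13, -4/13, 3/13)

Orthogonality check:
  u_2 · u_1 = 0 (should be 0)
  u_3 · u_1 = 0 (should be 0)
  u_3 · u_2 = 0 (should be 0)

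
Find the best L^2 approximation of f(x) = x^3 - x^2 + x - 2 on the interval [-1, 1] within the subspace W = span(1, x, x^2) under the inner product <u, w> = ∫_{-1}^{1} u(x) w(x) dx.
g(x) = -x^2 + 8*x/5 - 2

The best approximation g ∈ W is the orthogonal projection of f onto W. Writing g = a_0 + a_1 x + a_2 x^2, the coefficients solve the normal equations G · a = b where
  G_{ij} = <φ_i, φ_j> and b_i = <f, φ_i>, with φ_0 = 1, φ_1 = x, φ_2 = x^2.
G =
  [2, 0, 2/3]
  [0, 2/3, 0]
  [2/3, 0, 2/5],
b = (-14/3, 16/15, -26/15).
Solving gives a_0 = -2, a_1 = 8/5, a_2 = -1, so
  g(x) = -x^2 + 8*x/5 - 2.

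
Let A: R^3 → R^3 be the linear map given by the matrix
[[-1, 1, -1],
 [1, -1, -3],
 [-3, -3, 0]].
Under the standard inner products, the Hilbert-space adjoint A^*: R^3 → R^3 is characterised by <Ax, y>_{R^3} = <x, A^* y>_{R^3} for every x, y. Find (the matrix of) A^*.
A^* = A^T =
[[-1, 1, -3],
 [1, -1, -3],
 [-1, -3, 0]]

For real matrices with standard dot products, the defining identity <Ax, y> = <x, A^* y> gives (Ax)^T y = x^T (A^*) y, i.e. x^T A^T y = x^T (A^*) y. Since this holds for all x, y, we must have A^* = A^T. Therefore
A^* =
[[-1, 1, -3],
 [1, -1, -3],
 [-1, -3, 0]].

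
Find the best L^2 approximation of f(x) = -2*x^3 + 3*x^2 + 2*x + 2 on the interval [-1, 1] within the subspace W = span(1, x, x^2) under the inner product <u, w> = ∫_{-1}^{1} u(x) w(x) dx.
g(x) = 3*x^2 + 4*x/5 + 2

The best approximation g ∈ W is the orthogonal projection of f onto W. Writing g = a_0 + a_1 x + a_2 x^2, the coefficients solve the normal equations G · a = b where
  G_{ij} = <φ_i, φ_j> and b_i = <f, φ_i>, with φ_0 = 1, φ_1 = x, φ_2 = x^2.
G =
  [2, 0, 2/3]
  [0, 2/3, 0]
  [2/3, 0, 2/5],
b = (6, 8/15, 38/15).
Solving gives a_0 = 2, a_1 = 4/5, a_2 = 3, so
  g(x) = 3*x^2 + 4*x/5 + 2.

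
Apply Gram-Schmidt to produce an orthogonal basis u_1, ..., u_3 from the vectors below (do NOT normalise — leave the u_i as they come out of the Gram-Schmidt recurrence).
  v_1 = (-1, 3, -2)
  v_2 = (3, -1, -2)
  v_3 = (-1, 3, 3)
Orthogonal basis:
  u_1 = (-1, 3, -2)
  u_2 = (20/7, -4/7, -16/7)
  u_3 = (5/3, 5/3, 5/3)

Apply the Gram-Schmidt recurrence
  u_1 = v_1
  u_i = v_i − Σ_{j<i} ((v_i · u_j) / (u_j · u_j)) · u_j.

Step by step this gives:
  u_1 = (-1, 3, -2)
  u_2 = (20/7, -4/7, -16/7)
  u_3 = (5/3, 5/3, 5/3)

Orthogonality check:
  u_2 · u_1 = 0 (should be 0)
  u_3 · u_1 = 0 (should be 0)
  u_3 · u_2 = 0 (should be 0)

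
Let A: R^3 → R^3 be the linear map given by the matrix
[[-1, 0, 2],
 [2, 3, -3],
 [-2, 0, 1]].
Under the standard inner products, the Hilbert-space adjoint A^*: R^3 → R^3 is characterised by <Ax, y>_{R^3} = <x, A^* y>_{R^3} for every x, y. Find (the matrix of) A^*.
A^* = A^T =
[[-1, 2, -2],
 [0, 3, 0],
 [2, -3, 1]]

For real matrices with standard dot products, the defining identity <Ax, y> = <x, A^* y> gives (Ax)^T y = x^T (A^*) y, i.e. x^T A^T y = x^T (A^*) y. Since this holds for all x, y, we must have A^* = A^T. Therefore
A^* =
[[-1, 2, -2],
 [0, 3, 0],
 [2, -3, 1]].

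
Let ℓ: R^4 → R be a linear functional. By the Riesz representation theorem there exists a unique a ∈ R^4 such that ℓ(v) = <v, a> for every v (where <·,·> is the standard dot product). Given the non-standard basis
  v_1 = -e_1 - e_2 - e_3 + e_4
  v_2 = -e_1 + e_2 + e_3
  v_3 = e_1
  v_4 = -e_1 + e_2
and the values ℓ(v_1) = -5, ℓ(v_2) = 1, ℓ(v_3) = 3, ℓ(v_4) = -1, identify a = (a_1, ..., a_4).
a = (3, 2, 2, 2)

Write a = (a_1, ..., a_4) in the standard basis. For each basis vector v_i, ℓ(v_i) = <v_i, a> is a linear equation in the a_j's. Collect the n equations into a matrix system V a = ℓ, where row i of V is v_i (expressed in the standard basis). Since V is invertible (lower-triangular with 1s on the diagonal, up to permutation), solve by back-substitution:
  V =
[[-1, -1, -1, 1],
 [-1, 1, 1, 0],
 [1, 0, 0, 0],
 [-1, 1, 0, 0]]
  V a = (-5, 1, 3, -1)
Solving gives a = (3, 2, 2, 2).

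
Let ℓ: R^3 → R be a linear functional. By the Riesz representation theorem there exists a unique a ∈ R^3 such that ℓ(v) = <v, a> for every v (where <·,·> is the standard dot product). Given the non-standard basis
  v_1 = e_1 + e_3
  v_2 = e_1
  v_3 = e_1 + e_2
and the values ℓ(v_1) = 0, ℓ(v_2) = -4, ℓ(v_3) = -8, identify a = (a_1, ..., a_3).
a = (-4, -4, 4)

Write a = (a_1, ..., a_3) in the standard basis. For each basis vector v_i, ℓ(v_i) = <v_i, a> is a linear equation in the a_j's. Collect the n equations into a matrix system V a = ℓ, where row i of V is v_i (expressed in the standard basis). Since V is invertible (lower-triangular with 1s on the diagonal, up to permutation), solve by back-substitution:
  V =
[[1, 0, 1],
 [1, 0, 0],
 [1, 1, 0]]
  V a = (0, -4, -8)
Solving gives a = (-4, -4, 4).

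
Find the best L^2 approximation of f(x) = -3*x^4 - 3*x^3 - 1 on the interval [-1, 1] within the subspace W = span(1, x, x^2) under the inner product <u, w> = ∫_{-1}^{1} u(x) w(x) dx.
g(x) = -18*x^2/7 - 9*x/5 - 26/35

The best approximation g ∈ W is the orthogonal projection of f onto W. Writing g = a_0 + a_1 x + a_2 x^2, the coefficients solve the normal equations G · a = b where
  G_{ij} = <φ_i, φ_j> and b_i = <f, φ_i>, with φ_0 = 1, φ_1 = x, φ_2 = x^2.
G =
  [2, 0, 2/3]
  [0, 2/3, 0]
  [2/3, 0, 2/5],
b = (-16/5, -6/5, -32/21).
Solving gives a_0 = -26/35, a_1 = -9/5, a_2 = -18/7, so
  g(x) = -18*x^2/7 - 9*x/5 - 26/35.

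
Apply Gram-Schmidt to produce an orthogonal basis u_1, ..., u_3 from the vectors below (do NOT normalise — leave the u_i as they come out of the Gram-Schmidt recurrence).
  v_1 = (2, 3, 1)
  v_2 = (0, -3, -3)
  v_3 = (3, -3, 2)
Orthogonal basis:
  u_1 = (2, 3, 1)
  u_2 = (12/7, -3/7, -15/7)
  u_3 = (8/3, -8/3, 8/3)

Apply the Gram-Schmidt recurrence
  u_1 = v_1
  u_i = v_i − Σ_{j<i} ((v_i · u_j) / (u_j · u_j)) · u_j.

Step by step this gives:
  u_1 = (2, 3, 1)
  u_2 = (12/7, -3/7, -15/7)
  u_3 = (8/3, -8/3, 8/3)

Orthogonality check:
  u_2 · u_1 = 0 (should be 0)
  u_3 · u_1 = 0 (should be 0)
  u_3 · u_2 = 0 (should be 0)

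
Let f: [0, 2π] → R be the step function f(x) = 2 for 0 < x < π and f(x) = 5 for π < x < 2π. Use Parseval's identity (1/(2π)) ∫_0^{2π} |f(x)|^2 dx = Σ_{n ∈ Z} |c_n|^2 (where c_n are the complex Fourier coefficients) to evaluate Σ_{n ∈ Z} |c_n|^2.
Σ |c_n|^2 = 29/2

Parseval equates the L^2 energy of f (normalised by 1/(2π)) with the ℓ^2 sum of its Fourier coefficients: (1/(2π)) ∫_0^{2π} |f|^2 = Σ |c_n|^2.
Compute the left side: (1/(2π)) [∫_0^π 2^2 dx + ∫_π^{2π} 5^2 dx] = (1/(2π)) · (4π + 25π) = (4 + 25)/2 = 29/2.
So Σ_{n ∈ Z} |c_n|^2 = 29/2.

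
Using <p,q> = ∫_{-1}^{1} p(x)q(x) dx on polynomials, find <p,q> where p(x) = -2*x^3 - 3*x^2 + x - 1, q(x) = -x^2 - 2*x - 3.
<p,q> = 212/15

Expand the product: p(x)·q(x) = 2*x^5 + 7*x^4 + 11*x^3 + 8*x^2 - x + 3.
∫_{-1}^{1} of each monomial x^k gives [2/(k+1) if k even, 0 if k odd]. Integrating term-by-term (or equivalently evaluating the antiderivative F(x) = x^6/3 + 7*x^5/5 + 11*x^4/4 + 8*x^3/3 - x^2/2 + 3*x at the endpoints):
  F(1) − F(−1) = 193/20 − (-269/60) = 212/15.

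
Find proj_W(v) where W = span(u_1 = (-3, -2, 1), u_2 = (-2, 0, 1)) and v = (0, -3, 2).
proj_W(v) = (-22/21, -52/21, -2/21)

Set up U = [u_1 | ... | u_2] ∈ R^(3×2). The projector onto W = col(U) is P = U (U^T U)^(-1) U^T.
Compute U^T U =
  [14, 7]
  [7, 5],
and U^T v = (8, 2).
Solve U^T U · c = U^T v for the coefficients: c = (26/21, -4/3). The projection is proj_W(v) = U c.
Check: (v - proj_W(v)) · u_1 = 0  (should be 0).
Check: (v - proj_W(v)) · u_2 = 0  (should be 0).
Result: proj_W(v) = (-22/21, -52/21, -2/21).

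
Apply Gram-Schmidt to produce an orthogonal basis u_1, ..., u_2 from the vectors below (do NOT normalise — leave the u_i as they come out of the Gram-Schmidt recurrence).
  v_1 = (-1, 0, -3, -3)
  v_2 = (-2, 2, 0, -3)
Orthogonal basis:
  u_1 = (-1, 0, -3, -3)
  u_2 = (-27/19, 2, 33/19, -24/19)

Apply the Gram-Schmidt recurrence
  u_1 = v_1
  u_i = v_i − Σ_{j<i} ((v_i · u_j) / (u_j · u_j)) · u_j.

Step by step this gives:
  u_1 = (-1, 0, -3, -3)
  u_2 = (-27/19, 2, 33/19, -24/19)

Orthogonality check:
  u_2 · u_1 = 0 (should be 0)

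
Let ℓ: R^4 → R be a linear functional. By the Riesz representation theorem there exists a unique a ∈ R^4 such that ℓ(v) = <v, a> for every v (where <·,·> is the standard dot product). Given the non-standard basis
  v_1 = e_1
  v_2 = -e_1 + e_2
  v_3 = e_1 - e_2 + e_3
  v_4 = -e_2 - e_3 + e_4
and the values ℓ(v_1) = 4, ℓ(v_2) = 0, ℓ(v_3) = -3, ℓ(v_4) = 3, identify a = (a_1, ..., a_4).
a = (4, 4, -3, 4)

Write a = (a_1, ..., a_4) in the standard basis. For each basis vector v_i, ℓ(v_i) = <v_i, a> is a linear equation in the a_j's. Collect the n equations into a matrix system V a = ℓ, where row i of V is v_i (expressed in the standard basis). Since V is invertible (lower-triangular with 1s on the diagonal, up to permutation), solve by back-substitution:
  V =
[[1, 0, 0, 0],
 [-1, 1, 0, 0],
 [1, -1, 1, 0],
 [0, -1, -1, 1]]
  V a = (4, 0, -3, 3)
Solving gives a = (4, 4, -3, 4).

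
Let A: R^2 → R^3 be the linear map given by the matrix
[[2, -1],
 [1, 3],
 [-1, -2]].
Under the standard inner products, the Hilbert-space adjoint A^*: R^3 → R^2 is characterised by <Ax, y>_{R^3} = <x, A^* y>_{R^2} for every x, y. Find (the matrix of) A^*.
A^* = A^T =
[[2, 1, -1],
 [-1, 3, -2]]

For real matrices with standard dot products, the defining identity <Ax, y> = <x, A^* y> gives (Ax)^T y = x^T (A^*) y, i.e. x^T A^T y = x^T (A^*) y. Since this holds for all x, y, we must have A^* = A^T. Therefore
A^* =
[[2, 1, -1],
 [-1, 3, -2]].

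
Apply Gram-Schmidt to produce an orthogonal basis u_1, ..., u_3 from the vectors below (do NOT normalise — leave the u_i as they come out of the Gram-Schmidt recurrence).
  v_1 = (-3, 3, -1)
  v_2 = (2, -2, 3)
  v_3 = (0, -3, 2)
Orthogonal basis:
  u_1 = (-3, 3, -1)
  u_2 = (-7/19, 7/19, 42/19)
  u_3 = (-3/2, -3/2, 0)

Apply the Gram-Schmidt recurrence
  u_1 = v_1
  u_i = v_i − Σ_{j<i} ((v_i · u_j) / (u_j · u_j)) · u_j.

Step by step this gives:
  u_1 = (-3, 3, -1)
  u_2 = (-7/19, 7/19, 42/19)
  u_3 = (-3/2, -3/2, 0)

Orthogonality check:
  u_2 · u_1 = 0 (should be 0)
  u_3 · u_1 = 0 (should be 0)
  u_3 · u_2 = 0 (should be 0)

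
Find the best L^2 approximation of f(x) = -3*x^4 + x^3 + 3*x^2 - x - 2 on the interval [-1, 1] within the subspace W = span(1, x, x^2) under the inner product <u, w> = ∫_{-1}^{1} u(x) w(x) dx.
g(x) = 3*x^2/7 - 2*x/5 - 61/35

The best approximation g ∈ W is the orthogonal projection of f onto W. Writing g = a_0 + a_1 x + a_2 x^2, the coefficients solve the normal equations G · a = b where
  G_{ij} = <φ_i, φ_j> and b_i = <f, φ_i>, with φ_0 = 1, φ_1 = x, φ_2 = x^2.
G =
  [2, 0, 2/3]
  [0, 2/3, 0]
  [2/3, 0, 2/5],
b = (-16/5, -4/15, -104/105).
Solving gives a_0 = -61/35, a_1 = -2/5, a_2 = 3/7, so
  g(x) = 3*x^2/7 - 2*x/5 - 61/35.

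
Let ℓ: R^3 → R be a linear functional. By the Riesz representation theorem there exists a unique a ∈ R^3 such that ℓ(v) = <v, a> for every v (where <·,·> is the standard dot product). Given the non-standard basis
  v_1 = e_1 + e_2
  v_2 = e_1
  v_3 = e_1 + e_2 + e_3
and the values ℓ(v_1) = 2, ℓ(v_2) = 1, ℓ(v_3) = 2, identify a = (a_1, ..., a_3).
a = (1, 1, 0)

Write a = (a_1, ..., a_3) in the standard basis. For each basis vector v_i, ℓ(v_i) = <v_i, a> is a linear equation in the a_j's. Collect the n equations into a matrix system V a = ℓ, where row i of V is v_i (expressed in the standard basis). Since V is invertible (lower-triangular with 1s on the diagonal, up to permutation), solve by back-substitution:
  V =
[[1, 1, 0],
 [1, 0, 0],
 [1, 1, 1]]
  V a = (2, 1, 2)
Solving gives a = (1, 1, 0).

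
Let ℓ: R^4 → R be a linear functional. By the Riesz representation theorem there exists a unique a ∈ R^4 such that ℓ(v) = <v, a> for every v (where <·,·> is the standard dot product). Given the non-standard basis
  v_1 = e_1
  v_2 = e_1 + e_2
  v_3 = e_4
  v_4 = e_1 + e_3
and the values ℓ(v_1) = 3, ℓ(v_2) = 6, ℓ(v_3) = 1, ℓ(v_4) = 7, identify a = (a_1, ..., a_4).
a = (3, 3, 4, 1)

Write a = (a_1, ..., a_4) in the standard basis. For each basis vector v_i, ℓ(v_i) = <v_i, a> is a linear equation in the a_j's. Collect the n equations into a matrix system V a = ℓ, where row i of V is v_i (expressed in the standard basis). Since V is invertible (lower-triangular with 1s on the diagonal, up to permutation), solve by back-substitution:
  V =
[[1, 0, 0, 0],
 [1, 1, 0, 0],
 [0, 0, 0, 1],
 [1, 0, 1, 0]]
  V a = (3, 6, 1, 7)
Solving gives a = (3, 3, 4, 1).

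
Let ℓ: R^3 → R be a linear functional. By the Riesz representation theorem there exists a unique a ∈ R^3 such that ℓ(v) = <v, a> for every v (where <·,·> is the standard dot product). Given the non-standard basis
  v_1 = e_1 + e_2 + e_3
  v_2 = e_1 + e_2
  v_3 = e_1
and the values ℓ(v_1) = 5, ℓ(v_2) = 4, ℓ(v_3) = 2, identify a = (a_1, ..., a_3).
a = (2, 2, 1)

Write a = (a_1, ..., a_3) in the standard basis. For each basis vector v_i, ℓ(v_i) = <v_i, a> is a linear equation in the a_j's. Collect the n equations into a matrix system V a = ℓ, where row i of V is v_i (expressed in the standard basis). Since V is invertible (lower-triangular with 1s on the diagonal, up to permutation), solve by back-substitution:
  V =
[[1, 1, 1],
 [1, 1, 0],
 [1, 0, 0]]
  V a = (5, 4, 2)
Solving gives a = (2, 2, 1).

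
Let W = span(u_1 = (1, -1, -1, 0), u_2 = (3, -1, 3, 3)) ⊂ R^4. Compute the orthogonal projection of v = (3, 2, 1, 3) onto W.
proj_W(v) = (152/83, -38/83, 190/83, 171/83)

Set up U = [u_1 | ... | u_2] ∈ R^(4×2). The projector onto W = col(U) is P = U (U^T U)^(-1) U^T.
Compute U^T U =
  [3, 1]
  [1, 28],
and U^T v = (0, 19).
Solve U^T U · c = U^T v for the coefficients: c = (-19/83, 57/83). The projection is proj_W(v) = U c.
Check: (v - proj_W(v)) · u_1 = 0  (should be 0).
Check: (v - proj_W(v)) · u_2 = 0  (should be 0).
Result: proj_W(v) = (152/83, -38/83, 190/83, 171/83).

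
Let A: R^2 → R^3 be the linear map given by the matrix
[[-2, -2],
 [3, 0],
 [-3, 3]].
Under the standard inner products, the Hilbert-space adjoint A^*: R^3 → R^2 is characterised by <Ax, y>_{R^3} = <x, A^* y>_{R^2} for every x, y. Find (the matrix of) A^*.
A^* = A^T =
[[-2, 3, -3],
 [-2, 0, 3]]

For real matrices with standard dot products, the defining identity <Ax, y> = <x, A^* y> gives (Ax)^T y = x^T (A^*) y, i.e. x^T A^T y = x^T (A^*) y. Since this holds for all x, y, we must have A^* = A^T. Therefore
A^* =
[[-2, 3, -3],
 [-2, 0, 3]].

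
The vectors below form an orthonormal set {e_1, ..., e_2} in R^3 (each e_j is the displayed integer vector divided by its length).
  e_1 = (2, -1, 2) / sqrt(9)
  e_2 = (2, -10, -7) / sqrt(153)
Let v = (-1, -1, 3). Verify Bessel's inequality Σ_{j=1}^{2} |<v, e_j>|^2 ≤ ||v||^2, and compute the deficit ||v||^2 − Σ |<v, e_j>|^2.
Σ |<v, e_j>|^2 = 66/17; ||v||^2 = 11; deficit = 121/17

Write each e_j = u_j / sqrt(<u_j, u_j>) where u_j is the displayed integer vector. Then <v, e_j> = <v, u_j> / sqrt(<u_j, u_j>), so |<v, e_j>|^2 = <v, u_j>^2 / <u_j, u_j>.
Coefficients: <v, e_1> = 5/sqrt(9), <v, e_2> = -13/sqrt(153).
Square and sum: Σ |<v, e_j>|^2 = 66/17.
Compute ||v||^2 = v·v = 11.
Deficit = 11 − 66/17 = 121/17 ≥ 0, confirming Bessel's inequality. (The deficit equals ||v − Σ <v,e_j> e_j||^2, the squared distance from v to span{e_j}.)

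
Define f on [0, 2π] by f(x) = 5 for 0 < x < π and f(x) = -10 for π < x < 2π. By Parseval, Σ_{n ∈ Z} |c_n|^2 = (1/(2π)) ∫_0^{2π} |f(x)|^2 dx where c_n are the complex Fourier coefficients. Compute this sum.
Σ |c_n|^2 = 125/2

Parseval equates the L^2 energy of f (normalised by 1/(2π)) with the ℓ^2 sum of its Fourier coefficients: (1/(2π)) ∫_0^{2π} |f|^2 = Σ |c_n|^2.
Compute the left side: (1/(2π)) [∫_0^π 5^2 dx + ∫_π^{2π} (-10)^2 dx] = (1/(2π)) · (25π + 100π) = (25 + 100)/2 = 125/2.
So Σ_{n ∈ Z} |c_n|^2 = 125/2.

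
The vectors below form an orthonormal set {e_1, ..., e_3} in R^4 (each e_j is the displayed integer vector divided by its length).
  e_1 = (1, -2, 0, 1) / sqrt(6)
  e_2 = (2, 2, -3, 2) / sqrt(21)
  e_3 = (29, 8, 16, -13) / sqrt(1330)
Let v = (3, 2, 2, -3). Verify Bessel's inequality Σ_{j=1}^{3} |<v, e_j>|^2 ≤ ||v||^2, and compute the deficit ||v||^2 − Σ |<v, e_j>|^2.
Σ |<v, e_j>|^2 = 2434/95; ||v||^2 = 26; deficit = 36/95

Write each e_j = u_j / sqrt(<u_j, u_j>) where u_j is the displayed integer vector. Then <v, e_j> = <v, u_j> / sqrt(<u_j, u_j>), so |<v, e_j>|^2 = <v, u_j>^2 / <u_j, u_j>.
Coefficients: <v, e_1> = -4/sqrt(6), <v, e_2> = -2/sqrt(21), <v, e_3> = 174/sqrt(1330).
Square and sum: Σ |<v, e_j>|^2 = 2434/95.
Compute ||v||^2 = v·v = 26.
Deficit = 26 − 2434/95 = 36/95 ≥ 0, confirming Bessel's inequality. (The deficit equals ||v − Σ <v,e_j> e_j||^2, the squared distance from v to span{e_j}.)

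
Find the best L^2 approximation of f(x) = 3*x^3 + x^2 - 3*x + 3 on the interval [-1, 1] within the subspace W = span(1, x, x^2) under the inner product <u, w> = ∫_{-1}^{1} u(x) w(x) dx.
g(x) = x^2 - 6*x/5 + 3

The best approximation g ∈ W is the orthogonal projection of f onto W. Writing g = a_0 + a_1 x + a_2 x^2, the coefficients solve the normal equations G · a = b where
  G_{ij} = <φ_i, φ_j> and b_i = <f, φ_i>, with φ_0 = 1, φ_1 = x, φ_2 = x^2.
G =
  [2, 0, 2/3]
  [0, 2/3, 0]
  [2/3, 0, 2/5],
b = (20/3, -4/5, 12/5).
Solving gives a_0 = 3, a_1 = -6/5, a_2 = 1, so
  g(x) = x^2 - 6*x/5 + 3.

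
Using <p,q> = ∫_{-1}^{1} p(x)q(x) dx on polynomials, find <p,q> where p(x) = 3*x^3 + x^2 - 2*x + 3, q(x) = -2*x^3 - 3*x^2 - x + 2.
<p,q> = 646/105

Expand the product: p(x)·q(x) = -6*x^6 - 11*x^5 - 2*x^4 + 5*x^3 - 5*x^2 - 7*x + 6.
∫_{-1}^{1} of each monomial x^k gives [2/(k+1) if k even, 0 if k odd]. Integrating term-by-term (or equivalently evaluating the antiderivative F(x) = -6*x^7/7 - 11*x^6/6 - 2*x^5/5 + 5*x^4/4 - 5*x^3/3 - 7*x^2/2 + 6*x at the endpoints):
  F(1) − F(−1) = -141/140 − (-3007/420) = 646/105.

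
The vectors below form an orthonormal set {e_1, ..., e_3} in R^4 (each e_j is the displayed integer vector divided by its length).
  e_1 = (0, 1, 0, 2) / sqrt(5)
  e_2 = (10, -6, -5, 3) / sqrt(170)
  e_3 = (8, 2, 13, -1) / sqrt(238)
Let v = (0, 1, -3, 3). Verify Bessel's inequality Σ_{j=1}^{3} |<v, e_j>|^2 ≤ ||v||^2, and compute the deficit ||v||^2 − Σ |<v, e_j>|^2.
Σ |<v, e_j>|^2 = 129/7; ||v||^2 = 19; deficit = 4/7

Write each e_j = u_j / sqrt(<u_j, u_j>) where u_j is the displayed integer vector. Then <v, e_j> = <v, u_j> / sqrt(<u_j, u_j>), so |<v, e_j>|^2 = <v, u_j>^2 / <u_j, u_j>.
Coefficients: <v, e_1> = 7/sqrt(5), <v, e_2> = 18/sqrt(170), <v, e_3> = -40/sqrt(238).
Square and sum: Σ |<v, e_j>|^2 = 129/7.
Compute ||v||^2 = v·v = 19.
Deficit = 19 − 129/7 = 4/7 ≥ 0, confirming Bessel's inequality. (The deficit equals ||v − Σ <v,e_j> e_j||^2, the squared distance from v to span{e_j}.)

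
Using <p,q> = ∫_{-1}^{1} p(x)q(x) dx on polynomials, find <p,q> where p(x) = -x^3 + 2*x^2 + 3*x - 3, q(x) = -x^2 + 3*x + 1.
<p,q> = 4/3

Expand the product: p(x)·q(x) = x^5 - 5*x^4 + 2*x^3 + 14*x^2 - 6*x - 3.
∫_{-1}^{1} of each monomial x^k gives [2/(k+1) if k even, 0 if k odd]. Integrating term-by-term (or equivalently evaluating the antiderivative F(x) = x^6/6 - x^5 + x^4/2 + 14*x^3/3 - 3*x^2 - 3*x at the endpoints):
  F(1) − F(−1) = -5/3 − (-3) = 4/3.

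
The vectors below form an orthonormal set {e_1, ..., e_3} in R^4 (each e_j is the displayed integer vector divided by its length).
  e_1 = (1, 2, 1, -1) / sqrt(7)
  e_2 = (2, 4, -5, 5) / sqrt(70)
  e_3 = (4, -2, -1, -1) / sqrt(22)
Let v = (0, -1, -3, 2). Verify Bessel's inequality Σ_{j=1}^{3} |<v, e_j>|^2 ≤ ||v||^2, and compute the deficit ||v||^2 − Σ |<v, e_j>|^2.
Σ |<v, e_j>|^2 = 754/55; ||v||^2 = 14; deficit = 16/55

Write each e_j = u_j / sqrt(<u_j, u_j>) where u_j is the displayed integer vector. Then <v, e_j> = <v, u_j> / sqrt(<u_j, u_j>), so |<v, e_j>|^2 = <v, u_j>^2 / <u_j, u_j>.
Coefficients: <v, e_1> = -7/sqrt(7), <v, e_2> = 21/sqrt(70), <v, e_3> = 3/sqrt(22).
Square and sum: Σ |<v, e_j>|^2 = 754/55.
Compute ||v||^2 = v·v = 14.
Deficit = 14 − 754/55 = 16/55 ≥ 0, confirming Bessel's inequality. (The deficit equals ||v − Σ <v,e_j> e_j||^2, the squared distance from v to span{e_j}.)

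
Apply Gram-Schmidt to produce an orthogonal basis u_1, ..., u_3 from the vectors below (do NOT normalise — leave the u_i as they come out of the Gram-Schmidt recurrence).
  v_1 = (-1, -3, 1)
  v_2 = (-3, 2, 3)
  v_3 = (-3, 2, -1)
Orthogonal basis:
  u_1 = (-1, -3, 1)
  u_2 = (-3, 2, 3)
  u_3 = (-2, 0, -2)

Apply the Gram-Schmidt recurrence
  u_1 = v_1
  u_i = v_i − Σ_{j<i} ((v_i · u_j) / (u_j · u_j)) · u_j.

Step by step this gives:
  u_1 = (-1, -3, 1)
  u_2 = (-3, 2, 3)
  u_3 = (-2, 0, -2)

Orthogonality check:
  u_2 · u_1 = 0 (should be 0)
  u_3 · u_1 = 0 (should be 0)
  u_3 · u_2 = 0 (should be 0)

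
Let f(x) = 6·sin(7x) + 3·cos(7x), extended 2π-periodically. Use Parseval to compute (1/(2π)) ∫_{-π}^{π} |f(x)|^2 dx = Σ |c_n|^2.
Σ |c_n|^2 = 45/2

Expand |f|^2 and use orthogonality of {sin(nx), cos(mx)} on [-π, π]:
  ∫_{-π}^{π} sin(nx)^2 dx = π, ∫ cos(mx)^2 dx = π, and cross terms integrate to 0.
So ∫_{-π}^{π} f(x)^2 dx = 6^2 · π + 3^2 · π = (36 + 9)π.
Divide by 2π: (36 + 9)/2 = 45/2.
By Parseval, this equals Σ |c_n|^2.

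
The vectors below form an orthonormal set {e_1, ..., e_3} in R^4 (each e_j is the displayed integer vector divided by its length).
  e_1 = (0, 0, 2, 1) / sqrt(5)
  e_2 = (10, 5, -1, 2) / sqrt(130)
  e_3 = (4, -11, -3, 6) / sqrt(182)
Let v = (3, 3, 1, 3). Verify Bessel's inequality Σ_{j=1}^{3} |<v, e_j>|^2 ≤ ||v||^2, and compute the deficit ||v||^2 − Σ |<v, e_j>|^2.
Σ |<v, e_j>|^2 = 171/7; ||v||^2 = 28; deficit = 25/7

Write each e_j = u_j / sqrt(<u_j, u_j>) where u_j is the displayed integer vector. Then <v, e_j> = <v, u_j> / sqrt(<u_j, u_j>), so |<v, e_j>|^2 = <v, u_j>^2 / <u_j, u_j>.
Coefficients: <v, e_1> = 5/sqrt(5), <v, e_2> = 50/sqrt(130), <v, e_3> = -6/sqrt(182).
Square and sum: Σ |<v, e_j>|^2 = 171/7.
Compute ||v||^2 = v·v = 28.
Deficit = 28 − 171/7 = 25/7 ≥ 0, confirming Bessel's inequality. (The deficit equals ||v − Σ <v,e_j> e_j||^2, the squared distance from v to span{e_j}.)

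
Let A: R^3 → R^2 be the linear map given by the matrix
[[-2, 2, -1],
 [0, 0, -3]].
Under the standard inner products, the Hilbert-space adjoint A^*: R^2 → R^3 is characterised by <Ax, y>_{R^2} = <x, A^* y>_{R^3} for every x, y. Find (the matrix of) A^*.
A^* = A^T =
[[-2, 0],
 [2, 0],
 [-1, -3]]

For real matrices with standard dot products, the defining identity <Ax, y> = <x, A^* y> gives (Ax)^T y = x^T (A^*) y, i.e. x^T A^T y = x^T (A^*) y. Since this holds for all x, y, we must have A^* = A^T. Therefore
A^* =
[[-2, 0],
 [2, 0],
 [-1, -3]].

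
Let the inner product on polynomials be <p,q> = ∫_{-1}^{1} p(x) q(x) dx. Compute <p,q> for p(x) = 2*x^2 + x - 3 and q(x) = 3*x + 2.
<p,q> = -22/3

Expand the product: p(x)·q(x) = 6*x^3 + 7*x^2 - 7*x - 6.
∫_{-1}^{1} of each monomial x^k gives [2/(k+1) if k even, 0 if k odd]. Integrating term-by-term (or equivalently evaluating the antiderivative F(x) = 3*x^4/2 + 7*x^3/3 - 7*x^2/2 - 6*x at the endpoints):
  F(1) − F(−1) = -17/3 − (5/3) = -22/3.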